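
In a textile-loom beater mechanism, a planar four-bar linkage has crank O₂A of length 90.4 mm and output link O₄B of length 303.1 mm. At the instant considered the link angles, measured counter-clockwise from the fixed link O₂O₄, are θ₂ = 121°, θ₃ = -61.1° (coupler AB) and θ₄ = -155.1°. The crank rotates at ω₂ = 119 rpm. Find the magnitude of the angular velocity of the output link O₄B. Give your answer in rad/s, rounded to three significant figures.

0.137

ω₂ = 12.46 rad/s (from 119 rpm).
Differentiating the loop-closure r₂e^{iθ₂}+r₃e^{iθ₃}=r₁+r₄e^{iθ₄} gives r₂ω₂e^{iθ₂}+r₃ω₃e^{iθ₃}=r₄ω₄e^{iθ₄}.
Eliminating the other unknown: ω₄ = r₂ω₂ sin(θ₂−θ₃) / [r₄ sin(θ₄−θ₃)].
Numerator sine = -0.03664; denominator sine = -0.99756.
Result = 0.0904·12.46·(-0.03664) / (0.3031·(-0.99756)) = +0.13653 rad/s; magnitude 0.13653 rad/s.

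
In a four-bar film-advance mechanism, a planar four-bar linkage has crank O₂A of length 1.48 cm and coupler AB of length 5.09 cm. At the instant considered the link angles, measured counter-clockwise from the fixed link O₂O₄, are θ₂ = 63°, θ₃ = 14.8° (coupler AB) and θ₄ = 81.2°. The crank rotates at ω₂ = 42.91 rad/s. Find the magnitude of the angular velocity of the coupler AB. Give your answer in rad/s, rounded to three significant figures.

ω₂ = 42.91 rad/s
Differentiating the loop-closure r₂e^{iθ₂}+r₃e^{iθ₃}=r₁+r₄e^{iθ₄} gives r₂ω₂e^{iθ₂}+r₃ω₃e^{iθ₃}=r₄ω₄e^{iθ₄}.
Eliminating the other unknown: ω₃ = r₂ω₂ sin(θ₄−θ₂) / [r₃ sin(θ₃−θ₄)].
Numerator sine = +0.31233; denominator sine = -0.91636.
Result = 0.0148·42.91·(+0.31233) / (0.0509·(-0.91636)) = -4.2526 rad/s; magnitude 4.2526 rad/s.

4.25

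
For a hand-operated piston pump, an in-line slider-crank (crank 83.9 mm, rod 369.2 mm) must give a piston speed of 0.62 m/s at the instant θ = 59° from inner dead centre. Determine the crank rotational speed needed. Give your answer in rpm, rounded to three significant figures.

73.5

For an in-line slider-crank, |v_piston| = rω|sinθ|·[1 + r cosθ/√(L² − r² sin²θ)].
With r = 0.0839 m, L = 0.3692 m, θ = 59°: the bracketed kinematic factor |dx/dθ| = 0.080498 m.
ω = v/|dx/dθ| = 0.62/0.080498 = 7.7021 rad/s.
N = 60ω/(2π) = 73.549 rpm.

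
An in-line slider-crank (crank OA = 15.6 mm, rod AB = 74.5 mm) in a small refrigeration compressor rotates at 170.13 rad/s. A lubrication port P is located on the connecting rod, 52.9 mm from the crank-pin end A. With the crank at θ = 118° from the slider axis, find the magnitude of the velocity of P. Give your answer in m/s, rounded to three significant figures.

ω = 170.1 rad/s.  Crank-pin speed |V_A| = rω = 2.654 m/s, perpendicular to OA.
Rod angle: sinφ = −(r/L) sinθ ⇒ φ = -10.654°; ω_rod = −rω cosθ/√(L²−r²sin²θ) = +17.018 rad/s.
V_P = V_A + ω_rod × AP, with AP = 0.0529 m along the rod.
Components: V_Px = −rω sinθ − a·ω_rod·sinφ = -2.1769 m/s;  V_Py = rω cosθ + a·ω_rod·cosφ = -0.36125 m/s.
|V_P| = √(V_Px² + V_Py²) = 2.2067 m/s.

2.21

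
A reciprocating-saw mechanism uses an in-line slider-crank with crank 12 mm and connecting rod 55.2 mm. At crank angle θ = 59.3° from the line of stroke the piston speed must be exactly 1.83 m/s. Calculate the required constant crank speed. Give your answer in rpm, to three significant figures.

1520

For an in-line slider-crank, |v_piston| = rω|sinθ|·[1 + r cosθ/√(L² − r² sin²θ)].
With r = 0.012 m, L = 0.0552 m, θ = 59.3°: the bracketed kinematic factor |dx/dθ| = 0.011484 m.
ω = v/|dx/dθ| = 1.83/0.011484 = 159.35 rad/s.
N = 60ω/(2π) = 1521.7 rpm.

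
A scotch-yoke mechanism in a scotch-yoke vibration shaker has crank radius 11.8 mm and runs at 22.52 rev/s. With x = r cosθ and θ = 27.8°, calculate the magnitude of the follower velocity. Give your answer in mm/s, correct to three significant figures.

779

ω = 141.5 rad/s (from 22.52 rev/s).
x = r cosθ ⇒ ẋ = −rω sinθ.
|v| = rω|sinθ| = 0.0118·141.5·|sin 27.8°| = 0.77871 m/s = 778.71 mm/s.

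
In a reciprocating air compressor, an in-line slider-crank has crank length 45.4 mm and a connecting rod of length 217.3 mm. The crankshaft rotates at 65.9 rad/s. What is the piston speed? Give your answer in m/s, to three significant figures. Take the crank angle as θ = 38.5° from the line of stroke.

ω = 65.9 rad/s
For an in-line slider-crank, x = r cosθ + √(L² − r² sin²θ), so v = −rω sinθ·[1 + r cosθ/√(L² − r² sin²θ)].
With r = 0.0454 m, L = 0.2173 m, θ = 38.5°: √(L² − r² sin²θ) = 0.21545 m.
v = −0.0454·65.9·0.62251·[1 + 0.0454·0.78261/0.21545] = -2.1696 m/s.
|v| = 2.1696 m/s.

2.17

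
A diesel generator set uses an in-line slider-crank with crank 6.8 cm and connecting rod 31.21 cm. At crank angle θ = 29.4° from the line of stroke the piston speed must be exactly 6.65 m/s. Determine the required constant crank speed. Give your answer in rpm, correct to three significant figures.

1600

For an in-line slider-crank, |v_piston| = rω|sinθ|·[1 + r cosθ/√(L² − r² sin²θ)].
With r = 0.068 m, L = 0.3121 m, θ = 29.4°: the bracketed kinematic factor |dx/dθ| = 0.039754 m.
ω = v/|dx/dθ| = 6.65/0.039754 = 167.28 rad/s.
N = 60ω/(2π) = 1597.4 rpm.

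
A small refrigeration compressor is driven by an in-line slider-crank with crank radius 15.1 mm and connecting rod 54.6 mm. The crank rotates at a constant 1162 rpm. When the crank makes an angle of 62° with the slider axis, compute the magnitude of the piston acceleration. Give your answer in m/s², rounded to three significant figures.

ω = 2π·1162/60 = 121.7 rad/s
x(θ) = r cosθ + √(L² − r² sin²θ); with ω constant, a = ω²·d²x/dθ².
d²x/dθ² = −r cosθ − r²(cos2θ)/√u − r⁴ sin²2θ/(4u^{3/2}),  u = L² − r² sin²θ = 0.0028034 m².
Substituting r = 0.0151 m, L = 0.0546 m, θ = 62°: d²x/dθ² = -0.0047411 m.
a = ω²·d²x/dθ² = (121.7)²·(-0.0047411) = -70.202 m/s²;  |a| = 70.202 m/s².

70.2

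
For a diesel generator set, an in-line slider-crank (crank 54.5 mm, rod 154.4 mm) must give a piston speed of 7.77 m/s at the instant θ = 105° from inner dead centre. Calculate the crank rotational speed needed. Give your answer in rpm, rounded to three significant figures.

For an in-line slider-crank, |v_piston| = rω|sinθ|·[1 + r cosθ/√(L² − r² sin²θ)].
With r = 0.0545 m, L = 0.1544 m, θ = 105°: the bracketed kinematic factor |dx/dθ| = 0.047527 m.
ω = v/|dx/dθ| = 7.77/0.047527 = 163.49 rad/s.
N = 60ω/(2π) = 1561.2 rpm.

1560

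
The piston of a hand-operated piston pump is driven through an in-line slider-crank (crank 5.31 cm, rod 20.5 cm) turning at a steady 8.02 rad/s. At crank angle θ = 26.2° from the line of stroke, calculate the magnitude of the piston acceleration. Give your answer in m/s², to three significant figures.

3.62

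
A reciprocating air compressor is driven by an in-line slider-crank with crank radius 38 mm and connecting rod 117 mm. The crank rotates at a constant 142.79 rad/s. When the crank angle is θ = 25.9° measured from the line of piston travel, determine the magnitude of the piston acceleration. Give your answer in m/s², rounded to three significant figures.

ω = 142.8 rad/s
x(θ) = r cosθ + √(L² − r² sin²θ); with ω constant, a = ω²·d²x/dθ².
d²x/dθ² = −r cosθ − r²(cos2θ)/√u − r⁴ sin²2θ/(4u^{3/2}),  u = L² − r² sin²θ = 0.0134135 m².
Substituting r = 0.038 m, L = 0.117 m, θ = 25.9°: d²x/dθ² = -0.042101 m.
a = ω²·d²x/dθ² = (142.8)²·(-0.042101) = -858.39 m/s²;  |a| = 858.39 m/s².

858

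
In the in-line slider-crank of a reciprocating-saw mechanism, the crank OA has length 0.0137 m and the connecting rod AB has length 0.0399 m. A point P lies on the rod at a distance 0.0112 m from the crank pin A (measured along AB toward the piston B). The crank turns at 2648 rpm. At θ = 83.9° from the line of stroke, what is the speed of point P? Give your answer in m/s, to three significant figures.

3.83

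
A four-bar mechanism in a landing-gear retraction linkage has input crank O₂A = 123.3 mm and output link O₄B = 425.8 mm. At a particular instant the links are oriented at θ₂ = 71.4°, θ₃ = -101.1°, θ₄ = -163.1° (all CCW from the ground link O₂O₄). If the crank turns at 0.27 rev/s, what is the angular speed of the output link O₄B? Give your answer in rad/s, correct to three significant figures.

0.0726

ω₂ = 1.696 rad/s (from 0.27 rev/s).
Differentiating the loop-closure r₂e^{iθ₂}+r₃e^{iθ₃}=r₁+r₄e^{iθ₄} gives r₂ω₂e^{iθ₂}+r₃ω₃e^{iθ₃}=r₄ω₄e^{iθ₄}.
Eliminating the other unknown: ω₄ = r₂ω₂ sin(θ₂−θ₃) / [r₄ sin(θ₄−θ₃)].
Numerator sine = +0.13053; denominator sine = -0.88295.
Result = 0.1233·1.696·(+0.13053) / (0.4258·(-0.88295)) = -0.072621 rad/s; magnitude 0.072621 rad/s.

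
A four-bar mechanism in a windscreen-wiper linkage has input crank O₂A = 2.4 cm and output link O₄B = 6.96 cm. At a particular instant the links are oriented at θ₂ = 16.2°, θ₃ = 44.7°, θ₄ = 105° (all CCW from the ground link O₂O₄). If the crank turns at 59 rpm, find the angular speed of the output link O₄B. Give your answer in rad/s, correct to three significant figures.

ω₂ = 6.178 rad/s (from 59 rpm).
Differentiating the loop-closure r₂e^{iθ₂}+r₃e^{iθ₃}=r₁+r₄e^{iθ₄} gives r₂ω₂e^{iθ₂}+r₃ω₃e^{iθ₃}=r₄ω₄e^{iθ₄}.
Eliminating the other unknown: ω₄ = r₂ω₂ sin(θ₂−θ₃) / [r₄ sin(θ₄−θ₃)].
Numerator sine = -0.47716; denominator sine = +0.86863.
Result = 0.024·6.178·(-0.47716) / (0.0696·(+0.86863)) = -1.1703 rad/s; magnitude 1.1703 rad/s.

1.17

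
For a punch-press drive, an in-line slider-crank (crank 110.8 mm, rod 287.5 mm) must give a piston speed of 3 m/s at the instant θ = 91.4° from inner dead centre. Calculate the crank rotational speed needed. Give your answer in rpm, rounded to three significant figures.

261

For an in-line slider-crank, |v_piston| = rω|sinθ|·[1 + r cosθ/√(L² − r² sin²θ)].
With r = 0.1108 m, L = 0.2875 m, θ = 91.4°: the bracketed kinematic factor |dx/dθ| = 0.10964 m.
ω = v/|dx/dθ| = 3/0.10964 = 27.363 rad/s.
N = 60ω/(2π) = 261.3 rpm.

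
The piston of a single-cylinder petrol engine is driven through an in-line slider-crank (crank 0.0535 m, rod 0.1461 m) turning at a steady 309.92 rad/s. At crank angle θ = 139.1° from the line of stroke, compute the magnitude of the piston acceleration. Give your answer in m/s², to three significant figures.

ω = 309.9 rad/s
x(θ) = r cosθ + √(L² − r² sin²θ); with ω constant, a = ω²·d²x/dθ².
d²x/dθ² = −r cosθ − r²(cos2θ)/√u − r⁴ sin²2θ/(4u^{3/2}),  u = L² − r² sin²θ = 0.0201182 m².
Substituting r = 0.0535 m, L = 0.1461 m, θ = 139.1°: d²x/dθ² = +0.036857 m.
a = ω²·d²x/dθ² = (309.9)²·(+0.036857) = +3540.1 m/s²;  |a| = 3540.1 m/s².

3540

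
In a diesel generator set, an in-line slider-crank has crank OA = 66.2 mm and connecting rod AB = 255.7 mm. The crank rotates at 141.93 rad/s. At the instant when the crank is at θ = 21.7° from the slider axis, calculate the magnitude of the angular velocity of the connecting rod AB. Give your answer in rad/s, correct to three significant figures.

34.3

ω = 141.9 rad/s
The rod makes angle φ with the slider axis where L sinφ = r sinθ; differentiating, L cosφ·φ̇ = r ω cosθ.
L cosφ = √(L² − r² sin²θ) = 0.25453 m.
|ω_rod| = r ω |cosθ| / √(L² − r² sin²θ) = 0.0662·141.9·0.92913/0.25453 = 34.299 rad/s.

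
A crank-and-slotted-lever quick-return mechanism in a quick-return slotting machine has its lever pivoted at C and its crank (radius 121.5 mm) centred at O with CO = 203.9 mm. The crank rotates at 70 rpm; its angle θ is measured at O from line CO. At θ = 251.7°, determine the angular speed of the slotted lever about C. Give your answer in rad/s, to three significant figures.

ω = 7.33 rad/s (from 70 rpm).
Crank pin A relative to C: A = (d + r cosθ, r sinθ); lever angle φ = atan2(r sinθ, d + r cosθ).
Differentiating tanφ: φ̇ = rω(d cosθ + r)/(d² + r² + 2dr cosθ).
d² + r² + 2dr cosθ = |CA|² = 0.0407799 m²;  d cosθ + r = +0.057477 m.
|ω_lever| = |0.1215·7.33·+0.057477| / 0.0407799 = 1.2553 rad/s.

1.26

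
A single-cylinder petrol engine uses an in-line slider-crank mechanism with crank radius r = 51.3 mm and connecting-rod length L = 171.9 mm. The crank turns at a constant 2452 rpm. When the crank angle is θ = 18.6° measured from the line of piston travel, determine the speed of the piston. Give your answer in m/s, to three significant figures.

ω = 2π·2452/60 = 256.8 rad/s
For an in-line slider-crank, x = r cosθ + √(L² − r² sin²θ), so v = −rω sinθ·[1 + r cosθ/√(L² − r² sin²θ)].
With r = 0.0513 m, L = 0.1719 m, θ = 18.6°: √(L² − r² sin²θ) = 0.17112 m.
v = −0.0513·256.8·0.31896·[1 + 0.0513·0.94777/0.17112] = -5.3952 m/s.
|v| = 5.3952 m/s.

5.40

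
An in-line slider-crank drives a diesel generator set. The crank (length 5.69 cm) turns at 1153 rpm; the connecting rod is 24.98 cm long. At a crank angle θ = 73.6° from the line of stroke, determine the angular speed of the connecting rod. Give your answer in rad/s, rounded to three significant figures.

ω = 120.7 rad/s (converted from 1153 rpm).
The rod makes angle φ with the slider axis where L sinφ = r sinθ; differentiating, L cosφ·φ̇ = r ω cosθ.
L cosφ = √(L² − r² sin²θ) = 0.24376 m.
|ω_rod| = r ω |cosθ| / √(L² − r² sin²θ) = 0.0569·120.7·0.28234/0.24376 = 7.9575 rad/s.

7.96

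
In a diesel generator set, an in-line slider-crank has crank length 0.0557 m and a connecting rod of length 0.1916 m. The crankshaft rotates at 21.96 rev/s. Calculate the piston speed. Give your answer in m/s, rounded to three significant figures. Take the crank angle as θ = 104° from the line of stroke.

6.91

ω = 2π·22 = 138 rad/s
For an in-line slider-crank, x = r cosθ + √(L² − r² sin²θ), so v = −rω sinθ·[1 + r cosθ/√(L² − r² sin²θ)].
With r = 0.0557 m, L = 0.1916 m, θ = 104°: √(L² − r² sin²θ) = 0.18382 m.
v = −0.0557·138·0.97030·[1 + 0.0557·-0.24192/0.18382] = -6.9105 m/s.
|v| = 6.9105 m/s.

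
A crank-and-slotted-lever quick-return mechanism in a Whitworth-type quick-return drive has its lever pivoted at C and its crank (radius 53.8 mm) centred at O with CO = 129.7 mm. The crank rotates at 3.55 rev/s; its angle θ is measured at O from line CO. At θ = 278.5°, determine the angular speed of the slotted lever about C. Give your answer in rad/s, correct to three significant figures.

4.02

ω = 22.31 rad/s (from 3.55 rev/s).
Crank pin A relative to C: A = (d + r cosθ, r sinθ); lever angle φ = atan2(r sinθ, d + r cosθ).
Differentiating tanφ: φ̇ = rω(d cosθ + r)/(d² + r² + 2dr cosθ).
d² + r² + 2dr cosθ = |CA|² = 0.0217793 m²;  d cosθ + r = +0.072971 m.
|ω_lever| = |0.0538·22.31·+0.072971| / 0.0217793 = 4.0206 rad/s.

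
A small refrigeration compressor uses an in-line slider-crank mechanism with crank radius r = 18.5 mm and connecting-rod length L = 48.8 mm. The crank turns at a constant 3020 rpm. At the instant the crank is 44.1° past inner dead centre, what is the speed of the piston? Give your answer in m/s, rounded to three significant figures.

ω = 2π·3020/60 = 316.3 rad/s
For an in-line slider-crank, x = r cosθ + √(L² − r² sin²θ), so v = −rω sinθ·[1 + r cosθ/√(L² − r² sin²θ)].
With r = 0.0185 m, L = 0.0488 m, θ = 44.1°: √(L² − r² sin²θ) = 0.047071 m.
v = −0.0185·316.3·0.69591·[1 + 0.0185·0.71813/0.047071] = -5.2207 m/s.
|v| = 5.2207 m/s.

5.22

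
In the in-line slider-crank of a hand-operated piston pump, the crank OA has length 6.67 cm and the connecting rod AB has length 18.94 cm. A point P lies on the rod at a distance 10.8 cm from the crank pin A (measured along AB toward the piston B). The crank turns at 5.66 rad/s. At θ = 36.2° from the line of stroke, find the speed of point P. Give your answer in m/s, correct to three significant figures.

ω = 5.66 rad/s.  Crank-pin speed |V_A| = rω = 0.37752 m/s, perpendicular to OA.
Rod angle: sinφ = −(r/L) sinθ ⇒ φ = -12.005°; ω_rod = −rω cosθ/√(L²−r²sin²θ) = -1.6444 rad/s.
V_P = V_A + ω_rod × AP, with AP = 0.108 m along the rod.
Components: V_Px = −rω sinθ − a·ω_rod·sinφ = -0.25991 m/s;  V_Py = rω cosθ + a·ω_rod·cosφ = +0.13093 m/s.
|V_P| = √(V_Px² + V_Py²) = 0.29102 m/s.

0.291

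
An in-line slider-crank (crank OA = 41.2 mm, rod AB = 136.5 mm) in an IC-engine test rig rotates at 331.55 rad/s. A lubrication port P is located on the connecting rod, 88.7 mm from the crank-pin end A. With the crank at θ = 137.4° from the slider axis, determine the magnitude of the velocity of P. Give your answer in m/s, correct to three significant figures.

ω = 331.6 rad/s.  Crank-pin speed |V_A| = rω = 13.66 m/s, perpendicular to OA.
Rod angle: sinφ = −(r/L) sinθ ⇒ φ = -11.789°; ω_rod = −rω cosθ/√(L²−r²sin²θ) = +75.25 rad/s.
V_P = V_A + ω_rod × AP, with AP = 0.0887 m along the rod.
Components: V_Px = −rω sinθ − a·ω_rod·sinφ = -7.8824 m/s;  V_Py = rω cosθ + a·ω_rod·cosφ = -3.5211 m/s.
|V_P| = √(V_Px² + V_Py²) = 8.6331 m/s.

8.63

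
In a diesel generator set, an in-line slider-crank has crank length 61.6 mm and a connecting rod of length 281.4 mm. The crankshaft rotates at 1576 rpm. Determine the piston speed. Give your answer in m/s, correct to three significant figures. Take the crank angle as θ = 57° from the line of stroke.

ω = 2π·1576/60 = 165 rad/s
For an in-line slider-crank, x = r cosθ + √(L² − r² sin²θ), so v = −rω sinθ·[1 + r cosθ/√(L² − r² sin²θ)].
With r = 0.0616 m, L = 0.2814 m, θ = 57°: √(L² − r² sin²θ) = 0.27662 m.
v = −0.0616·165·0.83867·[1 + 0.0616·0.54464/0.27662] = -9.5603 m/s.
|v| = 9.5603 m/s.

9.56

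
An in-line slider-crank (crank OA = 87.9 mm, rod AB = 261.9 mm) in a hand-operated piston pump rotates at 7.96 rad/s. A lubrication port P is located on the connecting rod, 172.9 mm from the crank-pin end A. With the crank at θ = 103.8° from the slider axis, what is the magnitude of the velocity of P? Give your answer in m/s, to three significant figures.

0.644

ω = 7.96 rad/s.  Crank-pin speed |V_A| = rω = 0.69968 m/s, perpendicular to OA.
Rod angle: sinφ = −(r/L) sinθ ⇒ φ = -19.022°; ω_rod = −rω cosθ/√(L²−r²sin²θ) = +0.67407 rad/s.
V_P = V_A + ω_rod × AP, with AP = 0.1729 m along the rod.
Components: V_Px = −rω sinθ − a·ω_rod·sinφ = -0.6415 m/s;  V_Py = rω cosθ + a·ω_rod·cosφ = -0.056716 m/s.
|V_P| = √(V_Px² + V_Py²) = 0.644 m/s.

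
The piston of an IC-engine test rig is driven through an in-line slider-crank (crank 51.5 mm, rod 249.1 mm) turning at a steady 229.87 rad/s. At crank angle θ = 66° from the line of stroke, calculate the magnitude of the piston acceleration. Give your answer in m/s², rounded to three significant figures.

ω = 229.9 rad/s
x(θ) = r cosθ + √(L² − r² sin²θ); with ω constant, a = ω²·d²x/dθ².
d²x/dθ² = −r cosθ − r²(cos2θ)/√u − r⁴ sin²2θ/(4u^{3/2}),  u = L² − r² sin²θ = 0.0598373 m².
Substituting r = 0.0515 m, L = 0.2491 m, θ = 66°: d²x/dθ² = -0.013758 m.
a = ω²·d²x/dθ² = (229.9)²·(-0.013758) = -726.99 m/s²;  |a| = 726.99 m/s².

727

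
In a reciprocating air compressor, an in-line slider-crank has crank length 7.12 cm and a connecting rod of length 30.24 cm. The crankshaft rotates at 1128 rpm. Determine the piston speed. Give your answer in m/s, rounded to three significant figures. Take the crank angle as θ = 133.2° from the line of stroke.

5.13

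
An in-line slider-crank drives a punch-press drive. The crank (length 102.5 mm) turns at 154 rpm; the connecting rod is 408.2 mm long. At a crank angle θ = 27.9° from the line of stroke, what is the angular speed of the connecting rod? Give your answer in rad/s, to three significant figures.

ω = 16.13 rad/s (converted from 154 rpm).
The rod makes angle φ with the slider axis where L sinφ = r sinθ; differentiating, L cosφ·φ̇ = r ω cosθ.
L cosφ = √(L² − r² sin²θ) = 0.40537 m.
|ω_rod| = r ω |cosθ| / √(L² − r² sin²θ) = 0.1025·16.13·0.88377/0.40537 = 3.6038 rad/s.

3.60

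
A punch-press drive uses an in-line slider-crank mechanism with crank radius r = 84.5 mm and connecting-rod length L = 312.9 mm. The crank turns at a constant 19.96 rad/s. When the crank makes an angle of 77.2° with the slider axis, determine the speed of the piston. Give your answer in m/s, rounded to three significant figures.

ω = 19.96 rad/s
For an in-line slider-crank, x = r cosθ + √(L² − r² sin²θ), so v = −rω sinθ·[1 + r cosθ/√(L² − r² sin²θ)].
With r = 0.0845 m, L = 0.3129 m, θ = 77.2°: √(L² − r² sin²θ) = 0.30186 m.
v = −0.0845·19.96·0.97515·[1 + 0.0845·0.22155/0.30186] = -1.7467 m/s.
|v| = 1.7467 m/s.

1.75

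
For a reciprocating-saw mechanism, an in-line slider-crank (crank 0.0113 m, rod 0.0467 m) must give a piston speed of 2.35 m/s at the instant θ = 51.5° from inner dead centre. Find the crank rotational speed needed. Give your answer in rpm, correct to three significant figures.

2200

For an in-line slider-crank, |v_piston| = rω|sinθ|·[1 + r cosθ/√(L² − r² sin²θ)].
With r = 0.0113 m, L = 0.0467 m, θ = 51.5°: the bracketed kinematic factor |dx/dθ| = 0.0102 m.
ω = v/|dx/dθ| = 2.35/0.0102 = 230.39 rad/s.
N = 60ω/(2π) = 2200.1 rpm.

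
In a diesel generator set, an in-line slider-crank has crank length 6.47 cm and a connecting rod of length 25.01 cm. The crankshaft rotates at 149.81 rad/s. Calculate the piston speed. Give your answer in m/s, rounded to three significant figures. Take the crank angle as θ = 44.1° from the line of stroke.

ω = 149.8 rad/s
For an in-line slider-crank, x = r cosθ + √(L² − r² sin²θ), so v = −rω sinθ·[1 + r cosθ/√(L² − r² sin²θ)].
With r = 0.0647 m, L = 0.2501 m, θ = 44.1°: √(L² − r² sin²θ) = 0.24601 m.
v = −0.0647·149.8·0.69591·[1 + 0.0647·0.71813/0.24601] = -8.0192 m/s.
|v| = 8.0192 m/s.

8.02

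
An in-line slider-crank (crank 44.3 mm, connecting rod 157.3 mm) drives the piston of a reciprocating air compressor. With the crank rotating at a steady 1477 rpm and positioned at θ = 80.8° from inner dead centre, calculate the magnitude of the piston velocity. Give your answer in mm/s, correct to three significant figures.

ω = 2π·1477/60 = 154.7 rad/s
For an in-line slider-crank, x = r cosθ + √(L² − r² sin²θ), so v = −rω sinθ·[1 + r cosθ/√(L² − r² sin²θ)].
With r = 0.0443 m, L = 0.1573 m, θ = 80.8°: √(L² − r² sin²θ) = 0.1511 m.
v = −0.0443·154.7·0.98714·[1 + 0.0443·0.15988/0.1511] = -7.0808 m/s.
|v| = 7.0808 m/s = 7080.8 mm/s.

7080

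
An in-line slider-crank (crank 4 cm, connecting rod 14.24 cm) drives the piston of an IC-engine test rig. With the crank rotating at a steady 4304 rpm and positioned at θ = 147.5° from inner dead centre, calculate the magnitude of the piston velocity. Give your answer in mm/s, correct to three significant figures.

ω = 2π·4304/60 = 450.7 rad/s
For an in-line slider-crank, x = r cosθ + √(L² − r² sin²θ), so v = −rω sinθ·[1 + r cosθ/√(L² − r² sin²θ)].
With r = 0.04 m, L = 0.1424 m, θ = 147.5°: √(L² − r² sin²θ) = 0.14077 m.
v = −0.04·450.7·0.53730·[1 + 0.04·-0.84339/0.14077] = -7.3653 m/s.
|v| = 7.3653 m/s = 7365.3 mm/s.

7370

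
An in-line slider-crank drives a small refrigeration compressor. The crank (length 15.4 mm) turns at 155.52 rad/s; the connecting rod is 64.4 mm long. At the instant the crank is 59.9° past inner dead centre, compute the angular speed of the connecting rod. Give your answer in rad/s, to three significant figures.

19.1

ω = 155.5 rad/s
The rod makes angle φ with the slider axis where L sinφ = r sinθ; differentiating, L cosφ·φ̇ = r ω cosθ.
L cosφ = √(L² − r² sin²θ) = 0.063007 m.
|ω_rod| = r ω |cosθ| / √(L² − r² sin²θ) = 0.0154·155.5·0.50151/0.063007 = 19.063 rad/s.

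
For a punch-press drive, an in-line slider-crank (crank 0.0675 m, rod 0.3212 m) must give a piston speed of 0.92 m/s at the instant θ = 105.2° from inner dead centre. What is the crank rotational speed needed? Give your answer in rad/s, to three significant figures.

15.0

For an in-line slider-crank, |v_piston| = rω|sinθ|·[1 + r cosθ/√(L² − r² sin²θ)].
With r = 0.0675 m, L = 0.3212 m, θ = 105.2°: the bracketed kinematic factor |dx/dθ| = 0.061473 m.
ω = v/|dx/dθ| = 0.92/0.061473 = 14.966 rad/s.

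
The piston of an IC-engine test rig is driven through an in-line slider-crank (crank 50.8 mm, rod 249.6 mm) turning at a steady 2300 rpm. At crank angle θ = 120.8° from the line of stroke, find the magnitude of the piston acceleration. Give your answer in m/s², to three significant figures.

1790

ω = 2π·2300/60 = 240.9 rad/s
x(θ) = r cosθ + √(L² − r² sin²θ); with ω constant, a = ω²·d²x/dθ².
d²x/dθ² = −r cosθ − r²(cos2θ)/√u − r⁴ sin²2θ/(4u^{3/2}),  u = L² − r² sin²θ = 0.0603961 m².
Substituting r = 0.0508 m, L = 0.2496 m, θ = 120.8°: d²x/dθ² = +0.030919 m.
a = ω²·d²x/dθ² = (240.9)²·(+0.030919) = +1793.7 m/s²;  |a| = 1793.7 m/s².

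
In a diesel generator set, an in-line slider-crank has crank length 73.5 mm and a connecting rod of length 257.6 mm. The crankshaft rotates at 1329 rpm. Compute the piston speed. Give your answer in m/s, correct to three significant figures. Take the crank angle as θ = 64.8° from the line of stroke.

ω = 2π·1329/60 = 139.2 rad/s
For an in-line slider-crank, x = r cosθ + √(L² − r² sin²θ), so v = −rω sinθ·[1 + r cosθ/√(L² − r² sin²θ)].
With r = 0.0735 m, L = 0.2576 m, θ = 64.8°: √(L² − r² sin²θ) = 0.24887 m.
v = −0.0735·139.2·0.90483·[1 + 0.0735·0.42578/0.24887] = -10.42 m/s.
|v| = 10.42 m/s.

10.4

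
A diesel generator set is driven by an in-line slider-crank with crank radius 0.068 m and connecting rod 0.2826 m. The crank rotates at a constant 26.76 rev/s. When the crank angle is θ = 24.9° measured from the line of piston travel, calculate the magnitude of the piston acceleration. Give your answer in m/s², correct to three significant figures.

2050

ω = 2π·26.8 = 168.1 rad/s
x(θ) = r cosθ + √(L² − r² sin²θ); with ω constant, a = ω²·d²x/dθ².
d²x/dθ² = −r cosθ − r²(cos2θ)/√u − r⁴ sin²2θ/(4u^{3/2}),  u = L² − r² sin²θ = 0.0790431 m².
Substituting r = 0.068 m, L = 0.2826 m, θ = 24.9°: d²x/dθ² = -0.072435 m.
a = ω²·d²x/dθ² = (168.1)²·(-0.072435) = -2047.8 m/s²;  |a| = 2047.8 m/s².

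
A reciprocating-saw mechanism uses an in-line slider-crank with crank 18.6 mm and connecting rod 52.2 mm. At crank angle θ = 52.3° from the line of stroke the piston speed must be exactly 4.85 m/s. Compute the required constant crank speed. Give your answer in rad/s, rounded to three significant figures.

For an in-line slider-crank, |v_piston| = rω|sinθ|·[1 + r cosθ/√(L² − r² sin²θ)].
With r = 0.0186 m, L = 0.0522 m, θ = 52.3°: the bracketed kinematic factor |dx/dθ| = 0.018059 m.
ω = v/|dx/dθ| = 4.85/0.018059 = 268.56 rad/s.

269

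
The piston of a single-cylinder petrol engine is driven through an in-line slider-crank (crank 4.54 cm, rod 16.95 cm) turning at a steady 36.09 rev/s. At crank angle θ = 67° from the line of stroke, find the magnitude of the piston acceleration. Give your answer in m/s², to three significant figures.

470

ω = 2π·36.1 = 226.8 rad/s
x(θ) = r cosθ + √(L² − r² sin²θ); with ω constant, a = ω²·d²x/dθ².
d²x/dθ² = −r cosθ − r²(cos2θ)/√u − r⁴ sin²2θ/(4u^{3/2}),  u = L² − r² sin²θ = 0.0269838 m².
Substituting r = 0.0454 m, L = 0.1695 m, θ = 67°: d²x/dθ² = -0.0091469 m.
a = ω²·d²x/dθ² = (226.8)²·(-0.0091469) = -470.33 m/s²;  |a| = 470.33 m/s².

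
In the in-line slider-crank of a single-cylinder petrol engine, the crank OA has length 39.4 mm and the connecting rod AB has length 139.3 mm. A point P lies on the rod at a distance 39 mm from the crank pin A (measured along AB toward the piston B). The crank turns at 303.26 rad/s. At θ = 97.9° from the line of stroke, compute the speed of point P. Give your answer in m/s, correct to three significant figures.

11.8

ω = 303.3 rad/s.  Crank-pin speed |V_A| = rω = 11.948 m/s, perpendicular to OA.
Rod angle: sinφ = −(r/L) sinθ ⇒ φ = -16.270°; ω_rod = −rω cosθ/√(L²−r²sin²θ) = +12.281 rad/s.
V_P = V_A + ω_rod × AP, with AP = 0.039 m along the rod.
Components: V_Px = −rω sinθ − a·ω_rod·sinφ = -11.701 m/s;  V_Py = rω cosθ + a·ω_rod·cosφ = -1.1825 m/s.
|V_P| = √(V_Px² + V_Py²) = 11.76 m/s.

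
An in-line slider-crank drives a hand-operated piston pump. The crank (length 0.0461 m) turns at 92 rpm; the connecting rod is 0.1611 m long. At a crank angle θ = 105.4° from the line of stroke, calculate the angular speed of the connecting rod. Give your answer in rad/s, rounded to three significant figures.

0.762

ω = 9.634 rad/s (converted from 92 rpm).
The rod makes angle φ with the slider axis where L sinφ = r sinθ; differentiating, L cosφ·φ̇ = r ω cosθ.
L cosφ = √(L² − r² sin²θ) = 0.15485 m.
|ω_rod| = r ω |cosθ| / √(L² − r² sin²θ) = 0.0461·9.634·0.26556/0.15485 = 0.76167 rad/s.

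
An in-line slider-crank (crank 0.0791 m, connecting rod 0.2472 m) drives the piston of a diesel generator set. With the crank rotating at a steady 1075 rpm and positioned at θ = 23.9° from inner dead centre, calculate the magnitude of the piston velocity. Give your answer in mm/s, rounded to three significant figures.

4670

ω = 2π·1075/60 = 112.6 rad/s
For an in-line slider-crank, x = r cosθ + √(L² − r² sin²θ), so v = −rω sinθ·[1 + r cosθ/√(L² − r² sin²θ)].
With r = 0.0791 m, L = 0.2472 m, θ = 23.9°: √(L² − r² sin²θ) = 0.24511 m.
v = −0.0791·112.6·0.40514·[1 + 0.0791·0.91425/0.24511] = -4.672 m/s.
|v| = 4.672 m/s = 4672 mm/s.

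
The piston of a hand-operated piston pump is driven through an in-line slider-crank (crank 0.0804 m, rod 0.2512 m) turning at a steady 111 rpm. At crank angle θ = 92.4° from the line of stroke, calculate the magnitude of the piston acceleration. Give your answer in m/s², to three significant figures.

ω = 2π·111/60 = 11.62 rad/s
x(θ) = r cosθ + √(L² − r² sin²θ); with ω constant, a = ω²·d²x/dθ².
d²x/dθ² = −r cosθ − r²(cos2θ)/√u − r⁴ sin²2θ/(4u^{3/2}),  u = L² − r² sin²θ = 0.0566486 m².
Substituting r = 0.0804 m, L = 0.2512 m, θ = 92.4°: d²x/dθ² = +0.030425 m.
a = ω²·d²x/dθ² = (11.62)²·(+0.030425) = +4.1109 m/s²;  |a| = 4.1109 m/s².

4.11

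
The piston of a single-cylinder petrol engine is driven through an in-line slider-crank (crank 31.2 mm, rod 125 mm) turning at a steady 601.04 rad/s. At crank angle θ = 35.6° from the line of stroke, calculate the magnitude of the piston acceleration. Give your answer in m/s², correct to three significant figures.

10100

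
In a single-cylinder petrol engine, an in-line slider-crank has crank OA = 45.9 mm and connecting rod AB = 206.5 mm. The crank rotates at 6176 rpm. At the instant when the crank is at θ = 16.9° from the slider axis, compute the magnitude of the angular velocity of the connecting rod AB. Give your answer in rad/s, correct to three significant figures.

138

ω = 646.7 rad/s (converted from 6176 rpm).
The rod makes angle φ with the slider axis where L sinφ = r sinθ; differentiating, L cosφ·φ̇ = r ω cosθ.
L cosφ = √(L² − r² sin²θ) = 0.20607 m.
|ω_rod| = r ω |cosθ| / √(L² − r² sin²θ) = 0.0459·646.7·0.95681/0.20607 = 137.84 rad/s.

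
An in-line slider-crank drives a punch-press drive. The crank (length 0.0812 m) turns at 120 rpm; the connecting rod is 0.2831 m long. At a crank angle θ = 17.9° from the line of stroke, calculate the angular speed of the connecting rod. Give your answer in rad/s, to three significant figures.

ω = 12.57 rad/s (converted from 120 rpm).
The rod makes angle φ with the slider axis where L sinφ = r sinθ; differentiating, L cosφ·φ̇ = r ω cosθ.
L cosφ = √(L² − r² sin²θ) = 0.282 m.
|ω_rod| = r ω |cosθ| / √(L² − r² sin²θ) = 0.0812·12.57·0.95159/0.282 = 3.4433 rad/s.

3.44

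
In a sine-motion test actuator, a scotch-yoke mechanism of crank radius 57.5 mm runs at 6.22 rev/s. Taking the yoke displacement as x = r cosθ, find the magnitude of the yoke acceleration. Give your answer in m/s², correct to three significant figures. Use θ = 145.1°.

72.0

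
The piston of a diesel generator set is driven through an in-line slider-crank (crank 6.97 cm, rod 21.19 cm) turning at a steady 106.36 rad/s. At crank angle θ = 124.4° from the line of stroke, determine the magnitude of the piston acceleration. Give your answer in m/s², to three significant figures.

536

ω = 106.4 rad/s
x(θ) = r cosθ + √(L² − r² sin²θ); with ω constant, a = ω²·d²x/dθ².
d²x/dθ² = −r cosθ − r²(cos2θ)/√u − r⁴ sin²2θ/(4u^{3/2}),  u = L² − r² sin²θ = 0.0415942 m².
Substituting r = 0.0697 m, L = 0.2119 m, θ = 124.4°: d²x/dθ² = +0.047388 m.
a = ω²·d²x/dθ² = (106.4)²·(+0.047388) = +536.07 m/s²;  |a| = 536.07 m/s².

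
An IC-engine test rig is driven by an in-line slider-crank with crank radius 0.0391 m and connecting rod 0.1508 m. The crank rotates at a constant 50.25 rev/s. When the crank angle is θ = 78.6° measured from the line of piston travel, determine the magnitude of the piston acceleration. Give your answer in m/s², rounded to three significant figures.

ω = 2π·50.2 = 315.7 rad/s
x(θ) = r cosθ + √(L² − r² sin²θ); with ω constant, a = ω²·d²x/dθ².
d²x/dθ² = −r cosθ − r²(cos2θ)/√u − r⁴ sin²2θ/(4u^{3/2}),  u = L² − r² sin²θ = 0.0212716 m².
Substituting r = 0.0391 m, L = 0.1508 m, θ = 78.6°: d²x/dθ² = +0.0019065 m.
a = ω²·d²x/dθ² = (315.7)²·(+0.0019065) = +190.05 m/s²;  |a| = 190.05 m/s².

190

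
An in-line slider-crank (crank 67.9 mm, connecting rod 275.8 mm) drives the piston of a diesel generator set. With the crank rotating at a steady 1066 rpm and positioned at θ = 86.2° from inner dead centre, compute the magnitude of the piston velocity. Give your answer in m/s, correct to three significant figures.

7.69

ω = 2π·1066/60 = 111.6 rad/s
For an in-line slider-crank, x = r cosθ + √(L² − r² sin²θ), so v = −rω sinθ·[1 + r cosθ/√(L² − r² sin²θ)].
With r = 0.0679 m, L = 0.2758 m, θ = 86.2°: √(L² − r² sin²θ) = 0.26735 m.
v = −0.0679·111.6·0.99780·[1 + 0.0679·0.06627/0.26735] = -7.6904 m/s.
|v| = 7.6904 m/s.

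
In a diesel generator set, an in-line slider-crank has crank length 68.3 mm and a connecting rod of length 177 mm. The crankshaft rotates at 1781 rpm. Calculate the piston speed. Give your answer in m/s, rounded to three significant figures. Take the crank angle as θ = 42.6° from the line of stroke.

11.2

ω = 2π·1781/60 = 186.5 rad/s
For an in-line slider-crank, x = r cosθ + √(L² − r² sin²θ), so v = −rω sinθ·[1 + r cosθ/√(L² − r² sin²θ)].
With r = 0.0683 m, L = 0.177 m, θ = 42.6°: √(L² − r² sin²θ) = 0.17086 m.
v = −0.0683·186.5·0.67688·[1 + 0.0683·0.73610/0.17086] = -11.159 m/s.
|v| = 11.159 m/s.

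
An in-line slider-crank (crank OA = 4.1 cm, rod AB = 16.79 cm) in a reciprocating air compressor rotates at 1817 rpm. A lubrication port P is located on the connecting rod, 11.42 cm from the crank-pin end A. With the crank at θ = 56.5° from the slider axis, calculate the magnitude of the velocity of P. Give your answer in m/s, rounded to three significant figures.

ω = 190.3 rad/s.  Crank-pin speed |V_A| = rω = 7.8013 m/s, perpendicular to OA.
Rod angle: sinφ = −(r/L) sinθ ⇒ φ = -11.749°; ω_rod = −rω cosθ/√(L²−r²sin²θ) = -26.194 rad/s.
V_P = V_A + ω_rod × AP, with AP = 0.1142 m along the rod.
Components: V_Px = −rω sinθ − a·ω_rod·sinφ = -7.1145 m/s;  V_Py = rω cosθ + a·ω_rod·cosφ = +1.3771 m/s.
|V_P| = √(V_Px² + V_Py²) = 7.2466 m/s.

7.25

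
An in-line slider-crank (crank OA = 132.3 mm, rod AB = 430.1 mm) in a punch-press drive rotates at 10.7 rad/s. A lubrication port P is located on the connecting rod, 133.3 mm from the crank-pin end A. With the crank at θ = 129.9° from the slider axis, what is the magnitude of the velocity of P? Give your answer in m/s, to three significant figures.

ω = 10.7 rad/s.  Crank-pin speed |V_A| = rω = 1.4156 m/s, perpendicular to OA.
Rod angle: sinφ = −(r/L) sinθ ⇒ φ = -13.650°; ω_rod = −rω cosθ/√(L²−r²sin²θ) = +2.1726 rad/s.
V_P = V_A + ω_rod × AP, with AP = 0.1333 m along the rod.
Components: V_Px = −rω sinθ − a·ω_rod·sinφ = -1.0177 m/s;  V_Py = rω cosθ + a·ω_rod·cosφ = -0.62661 m/s.
|V_P| = √(V_Px² + V_Py²) = 1.1951 m/s.

1.20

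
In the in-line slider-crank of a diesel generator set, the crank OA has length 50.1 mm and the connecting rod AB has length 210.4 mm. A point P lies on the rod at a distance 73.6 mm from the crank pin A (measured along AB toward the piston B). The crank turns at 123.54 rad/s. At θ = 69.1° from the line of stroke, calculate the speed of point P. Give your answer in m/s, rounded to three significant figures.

6.13

ω = 123.5 rad/s.  Crank-pin speed |V_A| = rω = 6.1894 m/s, perpendicular to OA.
Rod angle: sinφ = −(r/L) sinθ ⇒ φ = -12.853°; ω_rod = −rω cosθ/√(L²−r²sin²θ) = -10.764 rad/s.
V_P = V_A + ω_rod × AP, with AP = 0.0736 m along the rod.
Components: V_Px = −rω sinθ − a·ω_rod·sinφ = -5.9584 m/s;  V_Py = rω cosθ + a·ω_rod·cosφ = +1.4356 m/s.
|V_P| = √(V_Px² + V_Py²) = 6.1289 m/s.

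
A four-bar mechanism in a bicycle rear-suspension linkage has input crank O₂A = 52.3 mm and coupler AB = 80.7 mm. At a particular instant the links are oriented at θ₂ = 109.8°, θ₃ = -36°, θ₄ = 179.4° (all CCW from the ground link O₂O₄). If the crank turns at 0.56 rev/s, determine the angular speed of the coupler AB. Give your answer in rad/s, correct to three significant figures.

ω₂ = 3.519 rad/s (from 0.56 rev/s).
Differentiating the loop-closure r₂e^{iθ₂}+r₃e^{iθ₃}=r₁+r₄e^{iθ₄} gives r₂ω₂e^{iθ₂}+r₃ω₃e^{iθ₃}=r₄ω₄e^{iθ₄}.
Eliminating the other unknown: ω₃ = r₂ω₂ sin(θ₄−θ₂) / [r₃ sin(θ₃−θ₄)].
Numerator sine = +0.93728; denominator sine = +0.57928.
Result = 0.0523·3.519·(+0.93728) / (0.0807·(+0.57928)) = +3.6896 rad/s; magnitude 3.6896 rad/s.

3.69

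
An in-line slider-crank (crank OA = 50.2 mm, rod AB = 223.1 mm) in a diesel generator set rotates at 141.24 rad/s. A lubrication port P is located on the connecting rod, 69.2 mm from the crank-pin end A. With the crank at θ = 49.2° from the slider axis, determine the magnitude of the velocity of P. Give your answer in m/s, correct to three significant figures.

6.46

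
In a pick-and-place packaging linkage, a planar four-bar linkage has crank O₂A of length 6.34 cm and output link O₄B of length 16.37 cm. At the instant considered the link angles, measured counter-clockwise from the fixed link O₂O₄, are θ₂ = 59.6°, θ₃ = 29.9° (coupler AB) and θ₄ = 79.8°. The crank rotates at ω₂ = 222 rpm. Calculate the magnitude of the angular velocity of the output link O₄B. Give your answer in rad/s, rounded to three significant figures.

5.83

ω₂ = 23.25 rad/s (from 222 rpm).
Differentiating the loop-closure r₂e^{iθ₂}+r₃e^{iθ₃}=r₁+r₄e^{iθ₄} gives r₂ω₂e^{iθ₂}+r₃ω₃e^{iθ₃}=r₄ω₄e^{iθ₄}.
Eliminating the other unknown: ω₄ = r₂ω₂ sin(θ₂−θ₃) / [r₄ sin(θ₄−θ₃)].
Numerator sine = +0.49546; denominator sine = +0.76492.
Result = 0.0634·23.25·(+0.49546) / (0.1637·(+0.76492)) = +5.8319 rad/s; magnitude 5.8319 rad/s.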